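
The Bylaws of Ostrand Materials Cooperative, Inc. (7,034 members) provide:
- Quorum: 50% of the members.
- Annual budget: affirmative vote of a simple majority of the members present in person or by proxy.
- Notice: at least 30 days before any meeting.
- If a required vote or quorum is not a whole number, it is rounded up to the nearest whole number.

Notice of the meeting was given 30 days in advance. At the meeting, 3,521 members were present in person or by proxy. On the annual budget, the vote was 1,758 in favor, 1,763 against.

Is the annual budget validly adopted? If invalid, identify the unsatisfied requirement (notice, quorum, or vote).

Invalid — vote requirement not satisfied.

Notice: 30 days given; 30 required. Satisfied.
Quorum: 50% of 7,034 = 3,517; 3,521 present. Satisfied.
Vote: requires a majority of those present (3,521); a majority of 3521 is 1761, so 1,761 needed; 1,758 in favor. Not satisfied.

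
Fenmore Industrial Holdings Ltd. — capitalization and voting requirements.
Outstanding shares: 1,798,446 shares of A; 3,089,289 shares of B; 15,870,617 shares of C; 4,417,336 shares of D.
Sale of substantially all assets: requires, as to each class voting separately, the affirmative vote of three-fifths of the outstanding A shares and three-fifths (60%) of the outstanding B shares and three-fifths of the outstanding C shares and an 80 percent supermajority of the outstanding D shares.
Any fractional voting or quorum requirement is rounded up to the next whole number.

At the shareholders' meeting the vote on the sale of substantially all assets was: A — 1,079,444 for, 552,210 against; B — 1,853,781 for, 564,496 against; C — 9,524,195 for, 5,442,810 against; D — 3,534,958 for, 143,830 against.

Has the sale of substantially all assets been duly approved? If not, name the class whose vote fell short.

A: 3/5 of 1798446 = 1079067.60, rounded up to 1079068; 1,079,068 required, 1,079,444 in favor — approved.
B: 3/5 of 3089289 = 1853573.40, rounded up to 1853574; 1,853,574 required, 1,853,781 in favor — approved.
C: 3/5 of 15870617 = 9522370.20, rounded up to 9522371; 9,522,371 required, 9,524,195 in favor — approved.
D: 4/5 of 4417336 = 3533868.80, rounded up to 3533869; 3,533,869 required, 3,534,958 in favor — approved.

Approved — every class gave the required vote.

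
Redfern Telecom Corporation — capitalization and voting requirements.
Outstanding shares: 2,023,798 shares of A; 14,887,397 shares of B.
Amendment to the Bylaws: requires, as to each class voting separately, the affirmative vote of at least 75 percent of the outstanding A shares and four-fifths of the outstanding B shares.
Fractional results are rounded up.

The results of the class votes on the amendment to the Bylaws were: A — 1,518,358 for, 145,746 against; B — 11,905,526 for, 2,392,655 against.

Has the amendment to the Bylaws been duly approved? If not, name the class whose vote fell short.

A: 3/4 of 2023798 = 1517848.50, rounded up to 1517849; 1,517,849 required, 1,518,358 in favor — approved.
B: 4/5 of 14887397 = 11909917.60, rounded up to 11909918; 11,909,918 required, 11,905,526 in favor — not approved.

Not approved — the B shares did not give the required vote.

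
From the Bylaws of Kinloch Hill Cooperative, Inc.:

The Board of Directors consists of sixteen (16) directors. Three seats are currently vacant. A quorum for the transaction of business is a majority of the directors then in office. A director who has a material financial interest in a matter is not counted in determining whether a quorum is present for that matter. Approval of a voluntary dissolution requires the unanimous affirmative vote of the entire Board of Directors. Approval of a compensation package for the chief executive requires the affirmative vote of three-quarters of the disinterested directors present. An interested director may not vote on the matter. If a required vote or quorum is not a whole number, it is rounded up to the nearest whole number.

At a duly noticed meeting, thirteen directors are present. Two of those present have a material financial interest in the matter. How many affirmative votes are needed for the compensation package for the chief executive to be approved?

The compensation package for the chief executive requires three-fourths of the disinterested directors present (13 − 2 = 11).
3/4 of 11 = 8.25, rounded up to 9.

9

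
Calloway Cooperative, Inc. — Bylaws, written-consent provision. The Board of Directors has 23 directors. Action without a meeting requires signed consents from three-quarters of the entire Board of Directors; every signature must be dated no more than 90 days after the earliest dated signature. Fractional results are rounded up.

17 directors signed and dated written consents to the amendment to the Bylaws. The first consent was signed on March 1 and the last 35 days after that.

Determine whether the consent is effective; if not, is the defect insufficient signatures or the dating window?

Signatures required: three-quarters of 23 — 3/4 of 23 = 17.25, rounded up to 18, so 18 needed; 17 signed. Insufficient.
Dating window: the latest signature is 35 days after the earliest; the limit is 90 days. Within the window.

Not effective — insufficient signatures.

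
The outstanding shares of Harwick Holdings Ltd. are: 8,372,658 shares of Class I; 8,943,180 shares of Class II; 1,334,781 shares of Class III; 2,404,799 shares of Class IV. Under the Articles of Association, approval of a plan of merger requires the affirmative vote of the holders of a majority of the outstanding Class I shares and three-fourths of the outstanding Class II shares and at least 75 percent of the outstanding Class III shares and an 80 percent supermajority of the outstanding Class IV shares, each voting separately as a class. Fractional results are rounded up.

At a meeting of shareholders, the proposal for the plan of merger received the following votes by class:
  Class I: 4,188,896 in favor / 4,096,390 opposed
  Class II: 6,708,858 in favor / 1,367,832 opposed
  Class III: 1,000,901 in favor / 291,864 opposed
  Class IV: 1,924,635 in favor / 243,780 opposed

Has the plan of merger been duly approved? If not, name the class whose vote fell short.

Not approved — the Class III shares did not give the required vote.

Class I: a majority of 8372658 is 4186330; 4,186,330 required, 4,188,896 in favor — approved.
Class II: 3/4 of 8943180 = 6707385; 6,707,385 required, 6,708,858 in favor — approved.
Class III: 3/4 of 1334781 = 1001085.75, rounded up to 1001086; 1,001,086 required, 1,000,901 in favor — not approved.
Class IV: 4/5 of 2404799 = 1923839.20, rounded up to 1923840; 1,923,840 required, 1,924,635 in favor — approved.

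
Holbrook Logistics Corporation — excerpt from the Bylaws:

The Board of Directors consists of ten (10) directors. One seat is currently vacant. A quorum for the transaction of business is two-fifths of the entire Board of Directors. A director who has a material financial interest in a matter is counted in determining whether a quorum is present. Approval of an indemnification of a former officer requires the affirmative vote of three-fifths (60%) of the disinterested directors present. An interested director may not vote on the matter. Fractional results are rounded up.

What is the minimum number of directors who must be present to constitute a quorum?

4

2/5 of 10 = 4.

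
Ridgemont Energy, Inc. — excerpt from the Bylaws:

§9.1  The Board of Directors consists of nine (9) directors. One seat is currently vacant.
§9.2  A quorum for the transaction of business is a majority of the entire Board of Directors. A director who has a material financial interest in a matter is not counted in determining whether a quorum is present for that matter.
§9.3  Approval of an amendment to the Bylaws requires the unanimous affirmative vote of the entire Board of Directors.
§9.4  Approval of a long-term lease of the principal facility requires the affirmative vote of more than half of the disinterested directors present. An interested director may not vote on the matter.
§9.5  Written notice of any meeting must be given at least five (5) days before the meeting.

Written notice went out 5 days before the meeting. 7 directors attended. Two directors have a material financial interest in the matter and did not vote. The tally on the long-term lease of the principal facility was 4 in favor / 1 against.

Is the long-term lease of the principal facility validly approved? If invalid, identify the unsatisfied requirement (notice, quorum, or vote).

Notice: 5 days given; 5 required (5 ≥ 5). Satisfied.
Quorum: 7 present, but the 2 interested directors do not count, leaving 5. Quorum is 5. Satisfied.
Vote: the long-term lease of the principal facility requires a majority of the disinterested directors present (7 − 2 = 5). A majority of 5 is 3, so 3 affirmative votes are needed; 4 voted in favor. Satisfied.

Valid — all requirements satisfied.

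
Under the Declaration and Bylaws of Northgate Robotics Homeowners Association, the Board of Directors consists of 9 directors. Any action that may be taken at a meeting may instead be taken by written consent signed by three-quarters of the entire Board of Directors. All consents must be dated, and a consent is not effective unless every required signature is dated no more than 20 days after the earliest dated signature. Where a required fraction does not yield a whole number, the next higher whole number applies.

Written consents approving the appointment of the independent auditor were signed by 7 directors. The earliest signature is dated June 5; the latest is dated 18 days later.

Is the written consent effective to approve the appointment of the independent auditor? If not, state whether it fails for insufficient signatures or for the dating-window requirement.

Signatures required: three-quarters of 9 — 3/4 of 9 = 6.75, rounded up to 7, so 7 needed; 7 signed. Sufficient.
Dating window: the latest signature is 18 days after the earliest; the limit is 20 days. Within the window.

Effective — both the signature and dating-window requirements are satisfied.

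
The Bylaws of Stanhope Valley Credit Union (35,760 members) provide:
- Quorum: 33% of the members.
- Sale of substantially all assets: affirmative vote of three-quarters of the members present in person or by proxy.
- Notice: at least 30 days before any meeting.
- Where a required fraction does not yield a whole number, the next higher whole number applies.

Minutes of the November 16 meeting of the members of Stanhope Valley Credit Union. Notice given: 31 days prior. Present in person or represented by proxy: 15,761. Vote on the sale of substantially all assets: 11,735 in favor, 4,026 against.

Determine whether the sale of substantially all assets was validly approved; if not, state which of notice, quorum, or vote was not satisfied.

Notice: 31 days given; 30 required. Satisfied.
Quorum: 33% of 35,760 = 11,800.80, rounded up to 11,801; 15,761 present. Satisfied.
Vote: requires three-fourths of those present (15,761); 3/4 of 15761 = 11820.75, rounded up to 11821, so 11,821 needed; 11,735 in favor. Not satisfied.

Invalid — vote requirement not satisfied.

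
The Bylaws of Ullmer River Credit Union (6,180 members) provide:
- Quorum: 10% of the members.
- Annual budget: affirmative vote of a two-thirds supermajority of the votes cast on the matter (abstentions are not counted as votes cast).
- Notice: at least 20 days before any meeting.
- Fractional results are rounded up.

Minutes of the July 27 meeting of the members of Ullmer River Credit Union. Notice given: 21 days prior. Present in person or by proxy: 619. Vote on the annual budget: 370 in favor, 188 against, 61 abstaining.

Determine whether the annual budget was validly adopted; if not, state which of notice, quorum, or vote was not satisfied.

Notice: 21 days given; 20 required. Satisfied.
Quorum: 10% of 6,180 = 618; 619 present. Satisfied.
Vote: requires two-thirds of the votes cast (619 − 61 abstaining = 558); 2/3 of 558 = 372, so 372 needed; 370 in favor. Not satisfied.

Invalid — vote requirement not satisfied.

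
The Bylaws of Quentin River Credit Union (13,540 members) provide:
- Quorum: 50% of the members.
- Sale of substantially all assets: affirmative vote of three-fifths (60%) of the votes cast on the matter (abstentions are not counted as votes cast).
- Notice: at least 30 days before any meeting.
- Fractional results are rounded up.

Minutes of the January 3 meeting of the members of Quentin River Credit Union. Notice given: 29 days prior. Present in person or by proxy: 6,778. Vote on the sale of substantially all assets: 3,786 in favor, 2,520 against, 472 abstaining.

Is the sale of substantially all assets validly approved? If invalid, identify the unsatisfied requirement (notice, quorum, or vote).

Invalid — notice requirement not satisfied.

Notice: 29 days given; 30 required. Not satisfied.
Quorum: 50% of 13,540 = 6,770; 6,778 present. Satisfied.
Vote: requires three-fifths of the votes cast (6,778 − 472 abstaining = 6,306); 3/5 of 6306 = 3783.60, rounded up to 3784, so 3,784 needed; 3,786 in favor. Satisfied.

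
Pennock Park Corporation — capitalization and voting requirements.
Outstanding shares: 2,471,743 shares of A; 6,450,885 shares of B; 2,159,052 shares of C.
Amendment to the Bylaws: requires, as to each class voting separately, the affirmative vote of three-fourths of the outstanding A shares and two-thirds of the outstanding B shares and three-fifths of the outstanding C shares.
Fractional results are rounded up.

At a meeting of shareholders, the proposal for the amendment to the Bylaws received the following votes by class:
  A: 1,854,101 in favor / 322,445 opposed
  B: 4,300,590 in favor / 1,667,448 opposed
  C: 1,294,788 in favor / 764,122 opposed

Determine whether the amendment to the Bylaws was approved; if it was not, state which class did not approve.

Not approved — the C shares did not give the required vote.

A: 3/4 of 2471743 = 1853807.25, rounded up to 1853808; 1,853,808 required, 1,854,101 in favor — approved.
B: 2/3 of 6450885 = 4300590; 4,300,590 required, 4,300,590 in favor — approved.
C: 3/5 of 2159052 = 1295431.20, rounded up to 1295432; 1,295,432 required, 1,294,788 in favor — not approved.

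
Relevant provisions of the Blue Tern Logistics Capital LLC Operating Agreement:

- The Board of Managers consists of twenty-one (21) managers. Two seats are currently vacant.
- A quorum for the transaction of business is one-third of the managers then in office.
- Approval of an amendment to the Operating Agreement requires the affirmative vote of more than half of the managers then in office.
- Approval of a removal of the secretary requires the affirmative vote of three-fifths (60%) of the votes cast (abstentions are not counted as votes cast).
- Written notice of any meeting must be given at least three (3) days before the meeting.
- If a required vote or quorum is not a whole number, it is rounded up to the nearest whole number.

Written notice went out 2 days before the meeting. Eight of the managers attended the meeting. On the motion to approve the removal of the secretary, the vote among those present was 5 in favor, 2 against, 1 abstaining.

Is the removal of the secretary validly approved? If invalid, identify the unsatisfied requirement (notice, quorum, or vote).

Invalid — notice requirement not satisfied.

Notice: 2 days given; 3 required (2 < 3). Not satisfied.
Quorum: 8 present; quorum is 7. Satisfied.
Vote: the removal of the secretary requires three-fifths of the votes cast (8 present − 1 abstaining = 7). 3/5 of 7 = 4.20, rounded up to 5, so 5 affirmative votes are needed; 5 voted in favor. Satisfied.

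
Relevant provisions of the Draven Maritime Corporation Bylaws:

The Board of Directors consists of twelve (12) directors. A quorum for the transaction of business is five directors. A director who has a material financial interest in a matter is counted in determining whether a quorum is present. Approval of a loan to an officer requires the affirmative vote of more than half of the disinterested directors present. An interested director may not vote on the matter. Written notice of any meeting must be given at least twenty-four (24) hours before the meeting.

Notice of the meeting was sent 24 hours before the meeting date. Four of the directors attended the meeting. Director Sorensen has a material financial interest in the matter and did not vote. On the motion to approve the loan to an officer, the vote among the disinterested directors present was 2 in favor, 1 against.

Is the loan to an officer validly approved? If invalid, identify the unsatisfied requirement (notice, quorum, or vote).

Notice: 24 hours given; 24 required (24 ≥ 24). Satisfied.
Quorum: 4 present (interested directors count toward quorum); quorum is 5. Not satisfied.
Vote: the loan to an officer requires a majority of the disinterested directors present (4 − 1 = 3). A majority of 3 is 2, so 2 affirmative votes are needed; 2 voted in favor. Satisfied. (Moot — without a quorum no business can be validly transacted.)

Invalid — quorum requirement not satisfied.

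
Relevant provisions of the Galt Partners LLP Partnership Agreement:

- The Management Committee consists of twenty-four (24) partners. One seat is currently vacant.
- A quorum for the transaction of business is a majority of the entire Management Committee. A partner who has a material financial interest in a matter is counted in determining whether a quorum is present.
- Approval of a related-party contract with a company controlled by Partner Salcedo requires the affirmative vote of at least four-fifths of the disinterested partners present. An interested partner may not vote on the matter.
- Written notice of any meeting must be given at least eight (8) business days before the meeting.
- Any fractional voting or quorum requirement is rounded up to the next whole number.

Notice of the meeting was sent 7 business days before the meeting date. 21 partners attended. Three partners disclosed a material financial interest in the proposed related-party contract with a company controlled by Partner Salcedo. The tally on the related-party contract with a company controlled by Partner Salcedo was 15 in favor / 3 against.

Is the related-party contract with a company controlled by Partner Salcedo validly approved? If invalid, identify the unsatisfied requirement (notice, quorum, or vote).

Invalid — notice requirement not satisfied.

Notice: 7 business days given; 8 required (7 < 8). Not satisfied.
Quorum: 21 present (interested partners count toward quorum); quorum is 13. Satisfied.
Vote: the related-party contract with a company controlled by Partner Salcedo requires four-fifths of the disinterested partners present (21 − 3 = 18). 4/5 of 18 = 14.40, rounded up to 15, so 15 affirmative votes are needed; 15 voted in favor. Satisfied.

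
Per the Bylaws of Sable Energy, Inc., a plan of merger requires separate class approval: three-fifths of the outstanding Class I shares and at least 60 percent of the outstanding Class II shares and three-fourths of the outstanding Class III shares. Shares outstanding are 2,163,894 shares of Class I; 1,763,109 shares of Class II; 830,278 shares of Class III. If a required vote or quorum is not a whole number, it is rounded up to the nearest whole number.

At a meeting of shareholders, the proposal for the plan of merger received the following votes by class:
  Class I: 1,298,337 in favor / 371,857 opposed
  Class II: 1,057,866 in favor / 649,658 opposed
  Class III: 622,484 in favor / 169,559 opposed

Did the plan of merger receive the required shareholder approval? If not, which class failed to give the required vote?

Not approved — the Class III shares did not give the required vote.

Class I: 3/5 of 2163894 = 1298336.40, rounded up to 1298337; 1,298,337 required, 1,298,337 in favor — approved.
Class II: 3/5 of 1763109 = 1057865.40, rounded up to 1057866; 1,057,866 required, 1,057,866 in favor — approved.
Class III: 3/4 of 830278 = 622708.50, rounded up to 622709; 622,709 required, 622,484 in favor — not approved.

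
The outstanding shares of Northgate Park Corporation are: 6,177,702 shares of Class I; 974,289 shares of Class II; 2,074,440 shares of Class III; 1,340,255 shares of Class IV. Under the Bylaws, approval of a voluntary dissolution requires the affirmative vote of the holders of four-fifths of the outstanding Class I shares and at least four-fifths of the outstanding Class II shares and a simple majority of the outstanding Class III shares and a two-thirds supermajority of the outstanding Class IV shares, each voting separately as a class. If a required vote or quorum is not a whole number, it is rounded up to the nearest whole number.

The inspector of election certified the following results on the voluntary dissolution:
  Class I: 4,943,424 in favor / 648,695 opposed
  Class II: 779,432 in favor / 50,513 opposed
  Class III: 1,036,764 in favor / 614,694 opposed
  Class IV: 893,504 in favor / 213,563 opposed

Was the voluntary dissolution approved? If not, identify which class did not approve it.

Not approved — the Class III shares did not give the required vote.

Class I: 4/5 of 6177702 = 4942161.60, rounded up to 4942162; 4,942,162 required, 4,943,424 in favor — approved.
Class II: 4/5 of 974289 = 779431.20, rounded up to 779432; 779,432 required, 779,432 in favor — approved.
Class III: a majority of 2074440 is 1037221; 1,037,221 required, 1,036,764 in favor — not approved.
Class IV: 2/3 of 1340255 = 893503.33, rounded up to 893504; 893,504 required, 893,504 in favor — approved.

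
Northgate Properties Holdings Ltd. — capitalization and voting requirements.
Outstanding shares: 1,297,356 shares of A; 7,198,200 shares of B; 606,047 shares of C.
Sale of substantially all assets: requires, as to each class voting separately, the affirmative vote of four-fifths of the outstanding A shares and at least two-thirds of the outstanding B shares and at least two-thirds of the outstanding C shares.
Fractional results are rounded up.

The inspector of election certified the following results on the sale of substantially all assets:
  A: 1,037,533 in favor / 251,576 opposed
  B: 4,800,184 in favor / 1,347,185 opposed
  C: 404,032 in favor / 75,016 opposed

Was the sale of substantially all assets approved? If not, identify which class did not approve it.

Not approved — the A shares did not give the required vote.

A: 4/5 of 1297356 = 1037884.80, rounded up to 1037885; 1,037,885 required, 1,037,533 in favor — not approved.
B: 2/3 of 7198200 = 4798800; 4,798,800 required, 4,800,184 in favor — approved.
C: 2/3 of 606047 = 404031.33, rounded up to 404032; 404,032 required, 404,032 in favor — approved.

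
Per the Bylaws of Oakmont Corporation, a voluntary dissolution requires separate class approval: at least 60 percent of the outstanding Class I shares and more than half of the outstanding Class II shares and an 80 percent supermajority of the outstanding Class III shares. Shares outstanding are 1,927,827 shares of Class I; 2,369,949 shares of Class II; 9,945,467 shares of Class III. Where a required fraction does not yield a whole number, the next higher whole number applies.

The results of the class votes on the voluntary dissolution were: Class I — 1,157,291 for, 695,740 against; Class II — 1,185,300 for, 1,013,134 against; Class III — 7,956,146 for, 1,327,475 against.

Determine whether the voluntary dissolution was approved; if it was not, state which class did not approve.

Not approved — the Class III shares did not give the required vote.

Class I: 3/5 of 1927827 = 1156696.20, rounded up to 1156697; 1,156,697 required, 1,157,291 in favor — approved.
Class II: a majority of 2369949 is 1184975; 1,184,975 required, 1,185,300 in favor — approved.
Class III: 4/5 of 9945467 = 7956373.60, rounded up to 7956374; 7,956,374 required, 7,956,146 in favor — not approved.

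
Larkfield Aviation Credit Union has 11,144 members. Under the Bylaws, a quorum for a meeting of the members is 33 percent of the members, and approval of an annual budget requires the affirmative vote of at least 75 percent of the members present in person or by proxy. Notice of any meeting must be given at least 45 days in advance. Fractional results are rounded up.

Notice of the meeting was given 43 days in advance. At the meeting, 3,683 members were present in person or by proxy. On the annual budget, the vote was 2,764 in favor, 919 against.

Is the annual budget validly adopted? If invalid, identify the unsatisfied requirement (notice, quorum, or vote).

Notice: 43 days given; 45 required. Not satisfied.
Quorum: 33% of 11,144 = 3,677.52, rounded up to 3,678; 3,683 present. Satisfied.
Vote: requires three-fourths of those present (3,683); 3/4 of 3683 = 2762.25, rounded up to 2763, so 2,763 needed; 2,764 in favor. Satisfied.

Invalid — notice requirement not satisfied.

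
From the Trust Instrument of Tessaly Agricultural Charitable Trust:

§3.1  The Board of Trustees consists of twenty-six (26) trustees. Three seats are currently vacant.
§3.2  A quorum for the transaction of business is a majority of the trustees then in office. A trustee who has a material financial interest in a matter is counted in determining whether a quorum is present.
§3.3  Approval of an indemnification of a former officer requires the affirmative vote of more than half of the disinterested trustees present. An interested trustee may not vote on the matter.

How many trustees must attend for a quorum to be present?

12

A majority of 23 is 12.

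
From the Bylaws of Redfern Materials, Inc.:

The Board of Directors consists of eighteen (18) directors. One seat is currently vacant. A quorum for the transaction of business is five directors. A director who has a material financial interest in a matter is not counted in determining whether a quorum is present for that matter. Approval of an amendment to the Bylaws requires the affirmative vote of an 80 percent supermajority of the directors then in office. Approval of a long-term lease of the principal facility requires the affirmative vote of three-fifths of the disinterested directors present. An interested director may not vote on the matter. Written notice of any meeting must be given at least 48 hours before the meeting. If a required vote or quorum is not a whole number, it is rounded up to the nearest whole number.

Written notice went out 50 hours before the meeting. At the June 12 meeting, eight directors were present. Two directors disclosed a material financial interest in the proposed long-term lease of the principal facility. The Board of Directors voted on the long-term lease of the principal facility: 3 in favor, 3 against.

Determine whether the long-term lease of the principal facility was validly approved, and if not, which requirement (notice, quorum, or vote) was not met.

Invalid — vote requirement not satisfied.

Notice: 50 hours given; 48 required (50 ≥ 48). Satisfied.
Quorum: 8 present, but the 2 interested directors do not count, leaving 6. Quorum is 5. Satisfied.
Vote: the long-term lease of the principal facility requires three-fifths of the disinterested directors present (8 − 2 = 6). 3/5 of 6 = 3.60, rounded up to 4, so 4 affirmative votes are needed; 3 voted in favor. Not satisfied.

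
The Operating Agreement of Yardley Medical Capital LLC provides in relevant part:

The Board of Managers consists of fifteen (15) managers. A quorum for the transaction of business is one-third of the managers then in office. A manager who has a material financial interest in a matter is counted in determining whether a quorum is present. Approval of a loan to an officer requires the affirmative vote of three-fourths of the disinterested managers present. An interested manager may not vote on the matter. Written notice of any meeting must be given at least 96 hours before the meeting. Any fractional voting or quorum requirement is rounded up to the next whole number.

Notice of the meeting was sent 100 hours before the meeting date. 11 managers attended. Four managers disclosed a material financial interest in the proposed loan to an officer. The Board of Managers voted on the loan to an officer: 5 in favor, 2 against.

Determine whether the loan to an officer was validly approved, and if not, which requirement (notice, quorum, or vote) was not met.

Invalid — vote requirement not satisfied.

Notice: 100 hours given; 96 required (100 ≥ 96). Satisfied.
Quorum: 11 present (interested managers count toward quorum); quorum is 5. Satisfied.
Vote: the loan to an officer requires three-fourths of the disinterested managers present (11 − 4 = 7). 3/4 of 7 = 5.25, rounded up to 6, so 6 affirmative votes are needed; 5 voted in favor. Not satisfied.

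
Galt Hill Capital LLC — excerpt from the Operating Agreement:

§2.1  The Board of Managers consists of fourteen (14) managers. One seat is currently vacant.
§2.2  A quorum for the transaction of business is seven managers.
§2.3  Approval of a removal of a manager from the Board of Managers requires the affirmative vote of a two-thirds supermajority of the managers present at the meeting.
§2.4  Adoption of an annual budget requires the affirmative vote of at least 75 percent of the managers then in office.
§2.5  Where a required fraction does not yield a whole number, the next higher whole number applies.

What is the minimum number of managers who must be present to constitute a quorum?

7

The quorum is fixed at 7.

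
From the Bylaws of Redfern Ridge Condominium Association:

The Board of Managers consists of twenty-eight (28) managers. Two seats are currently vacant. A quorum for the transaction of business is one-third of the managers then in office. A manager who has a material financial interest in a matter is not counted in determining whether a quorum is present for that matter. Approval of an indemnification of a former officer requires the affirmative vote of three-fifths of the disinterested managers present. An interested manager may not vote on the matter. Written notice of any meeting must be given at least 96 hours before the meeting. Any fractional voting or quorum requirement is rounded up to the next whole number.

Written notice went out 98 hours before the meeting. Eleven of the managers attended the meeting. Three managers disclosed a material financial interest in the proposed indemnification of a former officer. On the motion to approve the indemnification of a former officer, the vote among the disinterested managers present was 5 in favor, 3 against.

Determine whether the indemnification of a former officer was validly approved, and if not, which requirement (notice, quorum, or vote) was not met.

Invalid — quorum requirement not satisfied.

Notice: 98 hours given; 96 required (98 ≥ 96). Satisfied.
Quorum: 11 present, but the 3 interested managers do not count, leaving 8. Quorum is 9. Not satisfied.
Vote: the indemnification of a former officer requires three-fifths of the disinterested managers present (11 − 3 = 8). 3/5 of 8 = 4.80, rounded up to 5, so 5 affirmative votes are needed; 5 voted in favor. Satisfied. (Moot — without a quorum no business can be validly transacted.)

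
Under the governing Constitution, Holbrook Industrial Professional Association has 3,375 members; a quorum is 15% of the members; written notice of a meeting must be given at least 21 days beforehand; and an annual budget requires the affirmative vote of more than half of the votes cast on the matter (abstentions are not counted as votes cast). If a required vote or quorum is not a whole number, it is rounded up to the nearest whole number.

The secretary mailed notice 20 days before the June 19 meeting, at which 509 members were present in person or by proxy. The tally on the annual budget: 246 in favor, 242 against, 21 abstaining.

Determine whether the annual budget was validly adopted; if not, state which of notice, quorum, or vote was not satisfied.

Invalid — notice requirement not satisfied.

Notice: 20 days given; 21 required. Not satisfied.
Quorum: 15% of 3,375 = 506.25, rounded up to 507; 509 present. Satisfied.
Vote: requires a majority of the votes cast (509 − 21 abstaining = 488); a majority of 488 is 245, so 245 needed; 246 in favor. Satisfied.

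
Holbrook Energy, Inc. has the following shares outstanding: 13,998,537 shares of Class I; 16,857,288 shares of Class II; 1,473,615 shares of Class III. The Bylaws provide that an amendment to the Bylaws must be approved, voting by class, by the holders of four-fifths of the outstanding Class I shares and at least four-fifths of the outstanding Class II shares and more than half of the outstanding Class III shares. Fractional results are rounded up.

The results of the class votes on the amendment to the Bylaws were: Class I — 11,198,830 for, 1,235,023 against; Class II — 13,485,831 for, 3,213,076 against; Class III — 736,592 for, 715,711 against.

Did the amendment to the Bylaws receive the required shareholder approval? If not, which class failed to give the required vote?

Not approved — the Class III shares did not give the required vote.

Class I: 4/5 of 13998537 = 11198829.60, rounded up to 11198830; 11,198,830 required, 11,198,830 in favor — approved.
Class II: 4/5 of 16857288 = 13485830.40, rounded up to 13485831; 13,485,831 required, 13,485,831 in favor — approved.
Class III: a majority of 1473615 is 736808; 736,808 required, 736,592 in favor — not approved.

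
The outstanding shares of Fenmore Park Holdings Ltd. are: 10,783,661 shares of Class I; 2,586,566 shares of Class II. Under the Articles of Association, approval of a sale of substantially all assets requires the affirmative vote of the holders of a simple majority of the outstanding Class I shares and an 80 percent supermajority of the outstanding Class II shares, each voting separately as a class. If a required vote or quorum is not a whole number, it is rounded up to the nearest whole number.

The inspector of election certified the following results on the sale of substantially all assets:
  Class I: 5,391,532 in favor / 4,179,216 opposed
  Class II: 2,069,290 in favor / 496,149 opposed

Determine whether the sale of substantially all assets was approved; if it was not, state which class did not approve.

Class I: a majority of 10783661 is 5391831; 5,391,831 required, 5,391,532 in favor — not approved.
Class II: 4/5 of 2586566 = 2069252.80, rounded up to 2069253; 2,069,253 required, 2,069,290 in favor — approved.

Not approved — the Class I shares did not give the required vote.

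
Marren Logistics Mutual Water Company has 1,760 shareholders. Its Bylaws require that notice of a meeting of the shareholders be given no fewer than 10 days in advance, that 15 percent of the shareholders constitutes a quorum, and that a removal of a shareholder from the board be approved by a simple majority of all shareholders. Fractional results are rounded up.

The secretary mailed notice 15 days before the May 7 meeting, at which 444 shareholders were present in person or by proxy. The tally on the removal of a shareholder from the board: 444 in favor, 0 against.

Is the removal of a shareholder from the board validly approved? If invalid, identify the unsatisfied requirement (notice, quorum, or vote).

Invalid — vote requirement not satisfied.

Notice: 15 days given; 10 required. Satisfied.
Quorum: 15% of 1,760 = 264; 444 present. Satisfied.
Vote: requires a majority of all shareholders (1,760); a majority of 1760 is 881, so 881 needed; 444 in favor. Not satisfied.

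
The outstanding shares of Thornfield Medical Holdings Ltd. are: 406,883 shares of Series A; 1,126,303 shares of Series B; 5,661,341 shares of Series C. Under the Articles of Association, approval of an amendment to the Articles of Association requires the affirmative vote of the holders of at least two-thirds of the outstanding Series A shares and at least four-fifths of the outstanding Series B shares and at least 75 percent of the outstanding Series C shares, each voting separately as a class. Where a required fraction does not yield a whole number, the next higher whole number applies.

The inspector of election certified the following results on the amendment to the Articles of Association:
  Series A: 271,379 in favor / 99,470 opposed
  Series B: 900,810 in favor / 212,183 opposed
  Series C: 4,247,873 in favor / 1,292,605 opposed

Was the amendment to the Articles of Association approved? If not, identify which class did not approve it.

Series A: 2/3 of 406883 = 271255.33, rounded up to 271256; 271,256 required, 271,379 in favor — approved.
Series B: 4/5 of 1126303 = 901042.40, rounded up to 901043; 901,043 required, 900,810 in favor — not approved.
Series C: 3/4 of 5661341 = 4246005.75, rounded up to 4246006; 4,246,006 required, 4,247,873 in favor — approved.

Not approved — the Series B shares did not give the required vote.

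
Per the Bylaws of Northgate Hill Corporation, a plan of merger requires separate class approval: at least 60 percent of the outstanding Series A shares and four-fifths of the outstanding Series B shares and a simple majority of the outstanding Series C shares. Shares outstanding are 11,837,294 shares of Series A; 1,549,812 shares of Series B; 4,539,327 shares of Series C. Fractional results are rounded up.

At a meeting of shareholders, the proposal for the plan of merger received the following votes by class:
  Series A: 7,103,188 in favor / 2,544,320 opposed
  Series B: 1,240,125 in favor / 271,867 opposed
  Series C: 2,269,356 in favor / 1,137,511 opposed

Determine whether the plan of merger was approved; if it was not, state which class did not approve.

Not approved — the Series C shares did not give the required vote.

Series A: 3/5 of 11837294 = 7102376.40, rounded up to 7102377; 7,102,377 required, 7,103,188 in favor — approved.
Series B: 4/5 of 1549812 = 1239849.60, rounded up to 1239850; 1,239,850 required, 1,240,125 in favor — approved.
Series C: a majority of 4539327 is 2269664; 2,269,664 required, 2,269,356 in favor — not approved.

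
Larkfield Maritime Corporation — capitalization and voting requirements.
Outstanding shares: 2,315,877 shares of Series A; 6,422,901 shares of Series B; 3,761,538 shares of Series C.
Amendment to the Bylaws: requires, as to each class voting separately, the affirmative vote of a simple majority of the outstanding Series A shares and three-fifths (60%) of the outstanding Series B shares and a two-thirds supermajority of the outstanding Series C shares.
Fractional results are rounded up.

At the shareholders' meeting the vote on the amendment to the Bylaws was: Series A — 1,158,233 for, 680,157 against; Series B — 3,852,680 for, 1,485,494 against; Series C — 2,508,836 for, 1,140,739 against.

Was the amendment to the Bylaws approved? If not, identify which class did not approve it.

Series A: a majority of 2315877 is 1157939; 1,157,939 required, 1,158,233 in favor — approved.
Series B: 3/5 of 6422901 = 3853740.60, rounded up to 3853741; 3,853,741 required, 3,852,680 in favor — not approved.
Series C: 2/3 of 3761538 = 2507692; 2,507,692 required, 2,508,836 in favor — approved.

Not approved — the Series B shares did not give the required vote.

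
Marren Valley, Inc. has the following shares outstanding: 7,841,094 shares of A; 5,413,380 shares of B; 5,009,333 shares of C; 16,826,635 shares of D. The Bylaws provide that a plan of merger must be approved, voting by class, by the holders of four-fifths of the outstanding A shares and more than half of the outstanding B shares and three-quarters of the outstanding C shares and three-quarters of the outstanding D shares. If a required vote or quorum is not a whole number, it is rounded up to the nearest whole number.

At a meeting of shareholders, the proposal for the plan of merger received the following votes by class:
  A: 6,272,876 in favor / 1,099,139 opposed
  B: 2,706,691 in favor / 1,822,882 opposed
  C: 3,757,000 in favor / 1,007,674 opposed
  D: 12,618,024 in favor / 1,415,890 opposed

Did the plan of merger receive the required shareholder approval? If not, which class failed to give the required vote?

Not approved — the D shares did not give the required vote.

A: 4/5 of 7841094 = 6272875.20, rounded up to 6272876; 6,272,876 required, 6,272,876 in favor — approved.
B: a majority of 5413380 is 2706691; 2,706,691 required, 2,706,691 in favor — approved.
C: 3/4 of 5009333 = 3756999.75, rounded up to 3757000; 3,757,000 required, 3,757,000 in favor — approved.
D: 3/4 of 16826635 = 12619976.25, rounded up to 12619977; 12,619,977 required, 12,618,024 in favor — not approved.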